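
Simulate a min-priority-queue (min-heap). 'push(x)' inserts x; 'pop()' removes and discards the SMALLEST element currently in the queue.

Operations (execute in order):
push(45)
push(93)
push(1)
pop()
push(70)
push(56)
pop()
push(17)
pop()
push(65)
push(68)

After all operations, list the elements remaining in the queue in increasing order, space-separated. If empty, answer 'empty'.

push(45): heap contents = [45]
push(93): heap contents = [45, 93]
push(1): heap contents = [1, 45, 93]
pop() → 1: heap contents = [45, 93]
push(70): heap contents = [45, 70, 93]
push(56): heap contents = [45, 56, 70, 93]
pop() → 45: heap contents = [56, 70, 93]
push(17): heap contents = [17, 56, 70, 93]
pop() → 17: heap contents = [56, 70, 93]
push(65): heap contents = [56, 65, 70, 93]
push(68): heap contents = [56, 65, 68, 70, 93]

Answer: 56 65 68 70 93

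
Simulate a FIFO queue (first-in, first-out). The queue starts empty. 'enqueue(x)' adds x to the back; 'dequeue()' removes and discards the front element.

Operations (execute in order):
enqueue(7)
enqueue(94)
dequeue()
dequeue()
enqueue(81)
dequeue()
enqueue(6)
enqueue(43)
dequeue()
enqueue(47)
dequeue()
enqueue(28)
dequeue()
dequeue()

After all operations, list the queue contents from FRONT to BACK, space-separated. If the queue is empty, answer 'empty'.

enqueue(7): [7]
enqueue(94): [7, 94]
dequeue(): [94]
dequeue(): []
enqueue(81): [81]
dequeue(): []
enqueue(6): [6]
enqueue(43): [6, 43]
dequeue(): [43]
enqueue(47): [43, 47]
dequeue(): [47]
enqueue(28): [47, 28]
dequeue(): [28]
dequeue(): []

Answer: empty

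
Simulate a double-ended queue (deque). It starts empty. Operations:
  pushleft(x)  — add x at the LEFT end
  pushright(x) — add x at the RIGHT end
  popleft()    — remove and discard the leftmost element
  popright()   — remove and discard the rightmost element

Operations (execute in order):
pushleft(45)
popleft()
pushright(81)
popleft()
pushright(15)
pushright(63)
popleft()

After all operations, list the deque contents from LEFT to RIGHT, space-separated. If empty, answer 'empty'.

pushleft(45): [45]
popleft(): []
pushright(81): [81]
popleft(): []
pushright(15): [15]
pushright(63): [15, 63]
popleft(): [63]

Answer: 63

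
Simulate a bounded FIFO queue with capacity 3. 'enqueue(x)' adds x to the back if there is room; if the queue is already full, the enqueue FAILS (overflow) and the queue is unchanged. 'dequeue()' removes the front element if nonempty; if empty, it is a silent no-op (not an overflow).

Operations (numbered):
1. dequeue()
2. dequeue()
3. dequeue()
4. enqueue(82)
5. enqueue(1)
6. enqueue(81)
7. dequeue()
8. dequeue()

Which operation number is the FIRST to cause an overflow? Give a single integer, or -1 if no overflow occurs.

1. dequeue(): empty, no-op, size=0
2. dequeue(): empty, no-op, size=0
3. dequeue(): empty, no-op, size=0
4. enqueue(82): size=1
5. enqueue(1): size=2
6. enqueue(81): size=3
7. dequeue(): size=2
8. dequeue(): size=1

Answer: -1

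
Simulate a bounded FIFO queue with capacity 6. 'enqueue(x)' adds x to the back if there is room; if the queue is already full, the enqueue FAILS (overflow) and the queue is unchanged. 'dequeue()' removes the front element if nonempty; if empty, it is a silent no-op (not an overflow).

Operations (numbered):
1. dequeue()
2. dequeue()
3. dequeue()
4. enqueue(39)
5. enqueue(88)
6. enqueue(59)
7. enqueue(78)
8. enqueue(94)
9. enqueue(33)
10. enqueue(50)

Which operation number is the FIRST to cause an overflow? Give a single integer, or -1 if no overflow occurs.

Answer: 10

Derivation:
1. dequeue(): empty, no-op, size=0
2. dequeue(): empty, no-op, size=0
3. dequeue(): empty, no-op, size=0
4. enqueue(39): size=1
5. enqueue(88): size=2
6. enqueue(59): size=3
7. enqueue(78): size=4
8. enqueue(94): size=5
9. enqueue(33): size=6
10. enqueue(50): size=6=cap → OVERFLOW (fail)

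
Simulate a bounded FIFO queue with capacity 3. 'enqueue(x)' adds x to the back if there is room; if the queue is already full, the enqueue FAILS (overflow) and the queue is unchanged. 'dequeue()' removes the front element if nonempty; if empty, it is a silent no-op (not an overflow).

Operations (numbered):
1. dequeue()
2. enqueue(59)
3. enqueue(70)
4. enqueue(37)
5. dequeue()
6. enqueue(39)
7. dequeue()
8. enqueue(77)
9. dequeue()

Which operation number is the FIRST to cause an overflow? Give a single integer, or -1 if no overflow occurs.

Answer: -1

Derivation:
1. dequeue(): empty, no-op, size=0
2. enqueue(59): size=1
3. enqueue(70): size=2
4. enqueue(37): size=3
5. dequeue(): size=2
6. enqueue(39): size=3
7. dequeue(): size=2
8. enqueue(77): size=3
9. dequeue(): size=2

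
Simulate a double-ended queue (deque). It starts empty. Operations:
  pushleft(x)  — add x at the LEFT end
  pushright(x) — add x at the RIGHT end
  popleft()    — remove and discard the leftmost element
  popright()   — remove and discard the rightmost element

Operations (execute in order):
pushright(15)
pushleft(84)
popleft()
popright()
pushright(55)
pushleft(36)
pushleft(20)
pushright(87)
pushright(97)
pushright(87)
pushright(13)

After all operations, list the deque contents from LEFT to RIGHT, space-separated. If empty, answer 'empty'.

pushright(15): [15]
pushleft(84): [84, 15]
popleft(): [15]
popright(): []
pushright(55): [55]
pushleft(36): [36, 55]
pushleft(20): [20, 36, 55]
pushright(87): [20, 36, 55, 87]
pushright(97): [20, 36, 55, 87, 97]
pushright(87): [20, 36, 55, 87, 97, 87]
pushright(13): [20, 36, 55, 87, 97, 87, 13]

Answer: 20 36 55 87 97 87 13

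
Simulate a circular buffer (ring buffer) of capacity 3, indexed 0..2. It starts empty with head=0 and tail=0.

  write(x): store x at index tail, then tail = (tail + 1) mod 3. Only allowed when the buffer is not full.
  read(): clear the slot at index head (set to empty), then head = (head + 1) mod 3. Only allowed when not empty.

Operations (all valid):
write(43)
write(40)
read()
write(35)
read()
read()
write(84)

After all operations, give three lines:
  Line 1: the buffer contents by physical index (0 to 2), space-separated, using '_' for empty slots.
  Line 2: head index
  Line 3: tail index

Answer: 84 _ _
0
1

Derivation:
write(43): buf=[43 _ _], head=0, tail=1, size=1
write(40): buf=[43 40 _], head=0, tail=2, size=2
read(): buf=[_ 40 _], head=1, tail=2, size=1
write(35): buf=[_ 40 35], head=1, tail=0, size=2
read(): buf=[_ _ 35], head=2, tail=0, size=1
read(): buf=[_ _ _], head=0, tail=0, size=0
write(84): buf=[84 _ _], head=0, tail=1, size=1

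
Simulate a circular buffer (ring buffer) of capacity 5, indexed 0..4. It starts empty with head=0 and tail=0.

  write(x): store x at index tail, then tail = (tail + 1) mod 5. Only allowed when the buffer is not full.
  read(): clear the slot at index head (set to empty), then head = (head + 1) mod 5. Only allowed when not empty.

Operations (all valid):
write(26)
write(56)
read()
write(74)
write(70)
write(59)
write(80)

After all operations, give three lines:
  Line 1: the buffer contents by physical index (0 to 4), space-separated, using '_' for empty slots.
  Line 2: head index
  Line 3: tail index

write(26): buf=[26 _ _ _ _], head=0, tail=1, size=1
write(56): buf=[26 56 _ _ _], head=0, tail=2, size=2
read(): buf=[_ 56 _ _ _], head=1, tail=2, size=1
write(74): buf=[_ 56 74 _ _], head=1, tail=3, size=2
write(70): buf=[_ 56 74 70 _], head=1, tail=4, size=3
write(59): buf=[_ 56 74 70 59], head=1, tail=0, size=4
write(80): buf=[80 56 74 70 59], head=1, tail=1, size=5

Answer: 80 56 74 70 59
1
1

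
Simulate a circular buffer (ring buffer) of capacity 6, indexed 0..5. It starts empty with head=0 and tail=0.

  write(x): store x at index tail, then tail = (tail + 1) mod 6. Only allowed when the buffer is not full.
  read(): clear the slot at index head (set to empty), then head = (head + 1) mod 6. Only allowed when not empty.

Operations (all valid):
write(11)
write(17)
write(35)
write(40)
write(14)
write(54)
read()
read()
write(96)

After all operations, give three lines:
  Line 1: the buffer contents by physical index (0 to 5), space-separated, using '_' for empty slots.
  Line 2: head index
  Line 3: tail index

Answer: 96 _ 35 40 14 54
2
1

Derivation:
write(11): buf=[11 _ _ _ _ _], head=0, tail=1, size=1
write(17): buf=[11 17 _ _ _ _], head=0, tail=2, size=2
write(35): buf=[11 17 35 _ _ _], head=0, tail=3, size=3
write(40): buf=[11 17 35 40 _ _], head=0, tail=4, size=4
write(14): buf=[11 17 35 40 14 _], head=0, tail=5, size=5
write(54): buf=[11 17 35 40 14 54], head=0, tail=0, size=6
read(): buf=[_ 17 35 40 14 54], head=1, tail=0, size=5
read(): buf=[_ _ 35 40 14 54], head=2, tail=0, size=4
write(96): buf=[96 _ 35 40 14 54], head=2, tail=1, size=5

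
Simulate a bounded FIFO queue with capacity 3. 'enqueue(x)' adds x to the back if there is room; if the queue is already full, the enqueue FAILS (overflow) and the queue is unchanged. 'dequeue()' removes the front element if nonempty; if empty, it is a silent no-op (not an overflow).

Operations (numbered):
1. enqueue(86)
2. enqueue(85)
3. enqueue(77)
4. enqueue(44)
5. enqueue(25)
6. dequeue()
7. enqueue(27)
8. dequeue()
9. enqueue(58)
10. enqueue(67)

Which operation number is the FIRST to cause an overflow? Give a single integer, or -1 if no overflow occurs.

1. enqueue(86): size=1
2. enqueue(85): size=2
3. enqueue(77): size=3
4. enqueue(44): size=3=cap → OVERFLOW (fail)
5. enqueue(25): size=3=cap → OVERFLOW (fail)
6. dequeue(): size=2
7. enqueue(27): size=3
8. dequeue(): size=2
9. enqueue(58): size=3
10. enqueue(67): size=3=cap → OVERFLOW (fail)

Answer: 4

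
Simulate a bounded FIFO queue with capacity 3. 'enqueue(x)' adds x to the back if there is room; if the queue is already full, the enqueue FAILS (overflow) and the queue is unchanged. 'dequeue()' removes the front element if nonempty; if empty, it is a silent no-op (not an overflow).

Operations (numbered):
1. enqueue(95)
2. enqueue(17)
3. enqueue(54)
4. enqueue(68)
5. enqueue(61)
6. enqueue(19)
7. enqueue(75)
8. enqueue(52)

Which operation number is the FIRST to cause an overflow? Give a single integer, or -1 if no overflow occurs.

1. enqueue(95): size=1
2. enqueue(17): size=2
3. enqueue(54): size=3
4. enqueue(68): size=3=cap → OVERFLOW (fail)
5. enqueue(61): size=3=cap → OVERFLOW (fail)
6. enqueue(19): size=3=cap → OVERFLOW (fail)
7. enqueue(75): size=3=cap → OVERFLOW (fail)
8. enqueue(52): size=3=cap → OVERFLOW (fail)

Answer: 4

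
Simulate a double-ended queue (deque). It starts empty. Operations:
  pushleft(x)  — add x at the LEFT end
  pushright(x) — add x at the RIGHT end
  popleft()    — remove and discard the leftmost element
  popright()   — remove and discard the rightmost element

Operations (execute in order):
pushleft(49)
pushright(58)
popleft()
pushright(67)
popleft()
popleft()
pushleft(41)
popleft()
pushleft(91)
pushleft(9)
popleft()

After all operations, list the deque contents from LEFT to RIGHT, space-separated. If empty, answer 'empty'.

Answer: 91

Derivation:
pushleft(49): [49]
pushright(58): [49, 58]
popleft(): [58]
pushright(67): [58, 67]
popleft(): [67]
popleft(): []
pushleft(41): [41]
popleft(): []
pushleft(91): [91]
pushleft(9): [9, 91]
popleft(): [91]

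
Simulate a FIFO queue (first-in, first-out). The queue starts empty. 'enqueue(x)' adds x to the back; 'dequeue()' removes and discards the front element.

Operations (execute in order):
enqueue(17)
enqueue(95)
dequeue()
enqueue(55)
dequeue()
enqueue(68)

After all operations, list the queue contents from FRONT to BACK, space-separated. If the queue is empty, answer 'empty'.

Answer: 55 68

Derivation:
enqueue(17): [17]
enqueue(95): [17, 95]
dequeue(): [95]
enqueue(55): [95, 55]
dequeue(): [55]
enqueue(68): [55, 68]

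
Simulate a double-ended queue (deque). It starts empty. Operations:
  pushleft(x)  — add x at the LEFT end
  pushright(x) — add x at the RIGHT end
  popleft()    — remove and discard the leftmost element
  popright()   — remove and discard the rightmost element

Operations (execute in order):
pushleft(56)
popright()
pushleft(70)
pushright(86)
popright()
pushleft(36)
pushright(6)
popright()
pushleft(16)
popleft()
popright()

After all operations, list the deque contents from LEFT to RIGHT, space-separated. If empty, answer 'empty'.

pushleft(56): [56]
popright(): []
pushleft(70): [70]
pushright(86): [70, 86]
popright(): [70]
pushleft(36): [36, 70]
pushright(6): [36, 70, 6]
popright(): [36, 70]
pushleft(16): [16, 36, 70]
popleft(): [36, 70]
popright(): [36]

Answer: 36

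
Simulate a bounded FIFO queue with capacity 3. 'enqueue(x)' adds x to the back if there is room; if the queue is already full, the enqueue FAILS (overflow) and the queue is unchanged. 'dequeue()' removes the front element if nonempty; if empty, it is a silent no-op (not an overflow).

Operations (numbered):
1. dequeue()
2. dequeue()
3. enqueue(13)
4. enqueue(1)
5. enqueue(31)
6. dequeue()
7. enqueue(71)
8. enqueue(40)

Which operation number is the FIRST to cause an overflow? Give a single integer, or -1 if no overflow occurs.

Answer: 8

Derivation:
1. dequeue(): empty, no-op, size=0
2. dequeue(): empty, no-op, size=0
3. enqueue(13): size=1
4. enqueue(1): size=2
5. enqueue(31): size=3
6. dequeue(): size=2
7. enqueue(71): size=3
8. enqueue(40): size=3=cap → OVERFLOW (fail)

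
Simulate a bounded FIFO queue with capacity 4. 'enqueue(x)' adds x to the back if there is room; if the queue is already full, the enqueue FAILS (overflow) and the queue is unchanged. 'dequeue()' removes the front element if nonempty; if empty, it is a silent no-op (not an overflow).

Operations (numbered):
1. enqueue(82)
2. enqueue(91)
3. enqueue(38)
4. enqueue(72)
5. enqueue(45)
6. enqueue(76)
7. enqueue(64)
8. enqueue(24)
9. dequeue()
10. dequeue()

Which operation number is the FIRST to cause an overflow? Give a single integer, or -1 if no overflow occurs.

1. enqueue(82): size=1
2. enqueue(91): size=2
3. enqueue(38): size=3
4. enqueue(72): size=4
5. enqueue(45): size=4=cap → OVERFLOW (fail)
6. enqueue(76): size=4=cap → OVERFLOW (fail)
7. enqueue(64): size=4=cap → OVERFLOW (fail)
8. enqueue(24): size=4=cap → OVERFLOW (fail)
9. dequeue(): size=3
10. dequeue(): size=2

Answer: 5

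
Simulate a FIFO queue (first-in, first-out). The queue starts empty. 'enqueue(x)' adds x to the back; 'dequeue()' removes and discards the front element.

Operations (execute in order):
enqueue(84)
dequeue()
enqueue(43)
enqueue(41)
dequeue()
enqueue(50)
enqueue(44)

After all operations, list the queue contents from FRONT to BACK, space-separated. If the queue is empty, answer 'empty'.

Answer: 41 50 44

Derivation:
enqueue(84): [84]
dequeue(): []
enqueue(43): [43]
enqueue(41): [43, 41]
dequeue(): [41]
enqueue(50): [41, 50]
enqueue(44): [41, 50, 44]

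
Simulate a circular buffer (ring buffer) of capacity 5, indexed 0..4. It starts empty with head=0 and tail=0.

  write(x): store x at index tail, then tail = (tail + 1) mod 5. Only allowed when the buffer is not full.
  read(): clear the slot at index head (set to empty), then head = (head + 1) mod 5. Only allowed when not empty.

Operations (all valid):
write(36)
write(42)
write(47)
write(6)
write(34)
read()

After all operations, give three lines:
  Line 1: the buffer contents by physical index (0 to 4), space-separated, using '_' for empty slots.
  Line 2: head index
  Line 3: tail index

Answer: _ 42 47 6 34
1
0

Derivation:
write(36): buf=[36 _ _ _ _], head=0, tail=1, size=1
write(42): buf=[36 42 _ _ _], head=0, tail=2, size=2
write(47): buf=[36 42 47 _ _], head=0, tail=3, size=3
write(6): buf=[36 42 47 6 _], head=0, tail=4, size=4
write(34): buf=[36 42 47 6 34], head=0, tail=0, size=5
read(): buf=[_ 42 47 6 34], head=1, tail=0, size=4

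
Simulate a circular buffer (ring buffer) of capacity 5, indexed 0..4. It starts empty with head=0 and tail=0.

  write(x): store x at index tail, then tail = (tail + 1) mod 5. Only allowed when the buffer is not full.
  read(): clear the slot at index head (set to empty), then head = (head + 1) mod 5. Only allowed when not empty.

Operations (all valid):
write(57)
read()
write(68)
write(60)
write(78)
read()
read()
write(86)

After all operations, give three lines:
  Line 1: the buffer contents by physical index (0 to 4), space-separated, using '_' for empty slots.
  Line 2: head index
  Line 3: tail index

Answer: _ _ _ 78 86
3
0

Derivation:
write(57): buf=[57 _ _ _ _], head=0, tail=1, size=1
read(): buf=[_ _ _ _ _], head=1, tail=1, size=0
write(68): buf=[_ 68 _ _ _], head=1, tail=2, size=1
write(60): buf=[_ 68 60 _ _], head=1, tail=3, size=2
write(78): buf=[_ 68 60 78 _], head=1, tail=4, size=3
read(): buf=[_ _ 60 78 _], head=2, tail=4, size=2
read(): buf=[_ _ _ 78 _], head=3, tail=4, size=1
write(86): buf=[_ _ _ 78 86], head=3, tail=0, size=2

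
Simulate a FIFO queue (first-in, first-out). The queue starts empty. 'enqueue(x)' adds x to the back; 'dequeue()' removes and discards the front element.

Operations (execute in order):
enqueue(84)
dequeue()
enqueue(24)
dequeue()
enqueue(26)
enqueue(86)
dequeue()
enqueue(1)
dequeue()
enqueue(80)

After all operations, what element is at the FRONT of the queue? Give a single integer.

Answer: 1

Derivation:
enqueue(84): queue = [84]
dequeue(): queue = []
enqueue(24): queue = [24]
dequeue(): queue = []
enqueue(26): queue = [26]
enqueue(86): queue = [26, 86]
dequeue(): queue = [86]
enqueue(1): queue = [86, 1]
dequeue(): queue = [1]
enqueue(80): queue = [1, 80]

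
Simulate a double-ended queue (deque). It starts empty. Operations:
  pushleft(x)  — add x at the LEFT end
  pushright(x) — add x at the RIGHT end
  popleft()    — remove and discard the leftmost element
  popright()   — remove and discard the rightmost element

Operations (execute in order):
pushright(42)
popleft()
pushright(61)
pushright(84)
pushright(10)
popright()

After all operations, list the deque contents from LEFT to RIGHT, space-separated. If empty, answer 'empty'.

Answer: 61 84

Derivation:
pushright(42): [42]
popleft(): []
pushright(61): [61]
pushright(84): [61, 84]
pushright(10): [61, 84, 10]
popright(): [61, 84]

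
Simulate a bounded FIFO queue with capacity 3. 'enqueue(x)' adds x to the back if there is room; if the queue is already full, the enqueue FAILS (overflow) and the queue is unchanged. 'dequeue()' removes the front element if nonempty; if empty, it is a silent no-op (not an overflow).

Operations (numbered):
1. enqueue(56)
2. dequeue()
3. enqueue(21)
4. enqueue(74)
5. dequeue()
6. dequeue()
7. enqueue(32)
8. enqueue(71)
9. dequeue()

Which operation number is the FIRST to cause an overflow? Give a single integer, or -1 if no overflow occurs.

Answer: -1

Derivation:
1. enqueue(56): size=1
2. dequeue(): size=0
3. enqueue(21): size=1
4. enqueue(74): size=2
5. dequeue(): size=1
6. dequeue(): size=0
7. enqueue(32): size=1
8. enqueue(71): size=2
9. dequeue(): size=1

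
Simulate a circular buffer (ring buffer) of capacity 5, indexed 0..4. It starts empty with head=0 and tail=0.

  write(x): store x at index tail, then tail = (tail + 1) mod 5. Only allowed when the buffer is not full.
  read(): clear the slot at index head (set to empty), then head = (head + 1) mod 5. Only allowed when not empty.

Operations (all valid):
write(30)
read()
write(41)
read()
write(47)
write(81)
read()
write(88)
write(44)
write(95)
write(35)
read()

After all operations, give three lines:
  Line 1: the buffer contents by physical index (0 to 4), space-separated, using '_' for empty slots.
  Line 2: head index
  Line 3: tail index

write(30): buf=[30 _ _ _ _], head=0, tail=1, size=1
read(): buf=[_ _ _ _ _], head=1, tail=1, size=0
write(41): buf=[_ 41 _ _ _], head=1, tail=2, size=1
read(): buf=[_ _ _ _ _], head=2, tail=2, size=0
write(47): buf=[_ _ 47 _ _], head=2, tail=3, size=1
write(81): buf=[_ _ 47 81 _], head=2, tail=4, size=2
read(): buf=[_ _ _ 81 _], head=3, tail=4, size=1
write(88): buf=[_ _ _ 81 88], head=3, tail=0, size=2
write(44): buf=[44 _ _ 81 88], head=3, tail=1, size=3
write(95): buf=[44 95 _ 81 88], head=3, tail=2, size=4
write(35): buf=[44 95 35 81 88], head=3, tail=3, size=5
read(): buf=[44 95 35 _ 88], head=4, tail=3, size=4

Answer: 44 95 35 _ 88
4
3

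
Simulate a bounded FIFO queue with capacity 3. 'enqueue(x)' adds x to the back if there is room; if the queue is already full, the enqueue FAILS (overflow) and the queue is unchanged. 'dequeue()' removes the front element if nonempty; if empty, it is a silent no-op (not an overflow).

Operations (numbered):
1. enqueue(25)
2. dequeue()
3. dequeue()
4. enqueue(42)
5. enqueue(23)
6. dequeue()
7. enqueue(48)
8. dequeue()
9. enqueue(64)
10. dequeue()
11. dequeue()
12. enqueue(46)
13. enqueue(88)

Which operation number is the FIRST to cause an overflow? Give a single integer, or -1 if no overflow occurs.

Answer: -1

Derivation:
1. enqueue(25): size=1
2. dequeue(): size=0
3. dequeue(): empty, no-op, size=0
4. enqueue(42): size=1
5. enqueue(23): size=2
6. dequeue(): size=1
7. enqueue(48): size=2
8. dequeue(): size=1
9. enqueue(64): size=2
10. dequeue(): size=1
11. dequeue(): size=0
12. enqueue(46): size=1
13. enqueue(88): size=2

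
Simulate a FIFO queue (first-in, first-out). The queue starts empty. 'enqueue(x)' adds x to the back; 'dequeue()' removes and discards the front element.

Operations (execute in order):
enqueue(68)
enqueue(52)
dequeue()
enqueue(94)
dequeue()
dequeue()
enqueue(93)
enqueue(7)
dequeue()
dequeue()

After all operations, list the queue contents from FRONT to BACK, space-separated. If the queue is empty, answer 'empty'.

enqueue(68): [68]
enqueue(52): [68, 52]
dequeue(): [52]
enqueue(94): [52, 94]
dequeue(): [94]
dequeue(): []
enqueue(93): [93]
enqueue(7): [93, 7]
dequeue(): [7]
dequeue(): []

Answer: empty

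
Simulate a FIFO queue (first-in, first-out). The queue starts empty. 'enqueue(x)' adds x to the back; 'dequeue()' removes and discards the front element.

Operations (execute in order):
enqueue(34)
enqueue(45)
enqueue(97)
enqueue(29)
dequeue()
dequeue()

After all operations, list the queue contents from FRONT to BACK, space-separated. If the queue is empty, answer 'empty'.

enqueue(34): [34]
enqueue(45): [34, 45]
enqueue(97): [34, 45, 97]
enqueue(29): [34, 45, 97, 29]
dequeue(): [45, 97, 29]
dequeue(): [97, 29]

Answer: 97 29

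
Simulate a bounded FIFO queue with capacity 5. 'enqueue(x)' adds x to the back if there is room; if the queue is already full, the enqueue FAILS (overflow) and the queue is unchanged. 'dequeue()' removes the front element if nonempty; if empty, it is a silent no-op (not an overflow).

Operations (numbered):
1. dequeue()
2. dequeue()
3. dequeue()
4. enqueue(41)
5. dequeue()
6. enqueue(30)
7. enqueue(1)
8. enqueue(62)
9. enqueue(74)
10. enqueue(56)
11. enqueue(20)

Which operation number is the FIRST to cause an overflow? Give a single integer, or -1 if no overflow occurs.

Answer: 11

Derivation:
1. dequeue(): empty, no-op, size=0
2. dequeue(): empty, no-op, size=0
3. dequeue(): empty, no-op, size=0
4. enqueue(41): size=1
5. dequeue(): size=0
6. enqueue(30): size=1
7. enqueue(1): size=2
8. enqueue(62): size=3
9. enqueue(74): size=4
10. enqueue(56): size=5
11. enqueue(20): size=5=cap → OVERFLOW (fail)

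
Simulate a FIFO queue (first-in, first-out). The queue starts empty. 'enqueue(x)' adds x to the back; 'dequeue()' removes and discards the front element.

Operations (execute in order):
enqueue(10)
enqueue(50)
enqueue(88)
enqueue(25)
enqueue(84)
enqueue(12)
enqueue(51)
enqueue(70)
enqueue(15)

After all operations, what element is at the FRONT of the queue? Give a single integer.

enqueue(10): queue = [10]
enqueue(50): queue = [10, 50]
enqueue(88): queue = [10, 50, 88]
enqueue(25): queue = [10, 50, 88, 25]
enqueue(84): queue = [10, 50, 88, 25, 84]
enqueue(12): queue = [10, 50, 88, 25, 84, 12]
enqueue(51): queue = [10, 50, 88, 25, 84, 12, 51]
enqueue(70): queue = [10, 50, 88, 25, 84, 12, 51, 70]
enqueue(15): queue = [10, 50, 88, 25, 84, 12, 51, 70, 15]

Answer: 10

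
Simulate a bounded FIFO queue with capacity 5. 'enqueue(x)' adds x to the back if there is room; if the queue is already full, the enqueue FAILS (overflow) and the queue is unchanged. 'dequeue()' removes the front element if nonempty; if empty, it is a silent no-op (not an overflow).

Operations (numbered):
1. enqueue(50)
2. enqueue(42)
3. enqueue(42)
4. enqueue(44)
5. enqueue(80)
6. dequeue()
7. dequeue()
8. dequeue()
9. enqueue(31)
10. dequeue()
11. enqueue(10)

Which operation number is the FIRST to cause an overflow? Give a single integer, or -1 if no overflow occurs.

1. enqueue(50): size=1
2. enqueue(42): size=2
3. enqueue(42): size=3
4. enqueue(44): size=4
5. enqueue(80): size=5
6. dequeue(): size=4
7. dequeue(): size=3
8. dequeue(): size=2
9. enqueue(31): size=3
10. dequeue(): size=2
11. enqueue(10): size=3

Answer: -1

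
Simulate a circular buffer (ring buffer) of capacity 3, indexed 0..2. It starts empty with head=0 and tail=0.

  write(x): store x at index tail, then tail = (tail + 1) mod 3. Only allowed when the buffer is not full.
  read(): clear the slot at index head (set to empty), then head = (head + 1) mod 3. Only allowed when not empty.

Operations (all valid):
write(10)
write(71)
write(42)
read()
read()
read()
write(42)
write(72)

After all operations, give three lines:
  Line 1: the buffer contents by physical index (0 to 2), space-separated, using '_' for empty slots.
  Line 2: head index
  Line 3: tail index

Answer: 42 72 _
0
2

Derivation:
write(10): buf=[10 _ _], head=0, tail=1, size=1
write(71): buf=[10 71 _], head=0, tail=2, size=2
write(42): buf=[10 71 42], head=0, tail=0, size=3
read(): buf=[_ 71 42], head=1, tail=0, size=2
read(): buf=[_ _ 42], head=2, tail=0, size=1
read(): buf=[_ _ _], head=0, tail=0, size=0
write(42): buf=[42 _ _], head=0, tail=1, size=1
write(72): buf=[42 72 _], head=0, tail=2, size=2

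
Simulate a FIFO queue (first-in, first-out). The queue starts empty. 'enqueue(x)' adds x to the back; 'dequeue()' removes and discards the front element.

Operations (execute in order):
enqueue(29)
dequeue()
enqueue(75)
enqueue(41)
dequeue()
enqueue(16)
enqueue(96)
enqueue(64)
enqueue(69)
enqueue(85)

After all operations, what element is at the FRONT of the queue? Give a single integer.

Answer: 41

Derivation:
enqueue(29): queue = [29]
dequeue(): queue = []
enqueue(75): queue = [75]
enqueue(41): queue = [75, 41]
dequeue(): queue = [41]
enqueue(16): queue = [41, 16]
enqueue(96): queue = [41, 16, 96]
enqueue(64): queue = [41, 16, 96, 64]
enqueue(69): queue = [41, 16, 96, 64, 69]
enqueue(85): queue = [41, 16, 96, 64, 69, 85]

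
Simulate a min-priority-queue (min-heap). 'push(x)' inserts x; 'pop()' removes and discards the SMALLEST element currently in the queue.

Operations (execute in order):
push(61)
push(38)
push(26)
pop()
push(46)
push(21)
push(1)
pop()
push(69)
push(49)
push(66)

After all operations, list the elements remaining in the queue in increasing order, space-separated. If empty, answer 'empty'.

push(61): heap contents = [61]
push(38): heap contents = [38, 61]
push(26): heap contents = [26, 38, 61]
pop() → 26: heap contents = [38, 61]
push(46): heap contents = [38, 46, 61]
push(21): heap contents = [21, 38, 46, 61]
push(1): heap contents = [1, 21, 38, 46, 61]
pop() → 1: heap contents = [21, 38, 46, 61]
push(69): heap contents = [21, 38, 46, 61, 69]
push(49): heap contents = [21, 38, 46, 49, 61, 69]
push(66): heap contents = [21, 38, 46, 49, 61, 66, 69]

Answer: 21 38 46 49 61 66 69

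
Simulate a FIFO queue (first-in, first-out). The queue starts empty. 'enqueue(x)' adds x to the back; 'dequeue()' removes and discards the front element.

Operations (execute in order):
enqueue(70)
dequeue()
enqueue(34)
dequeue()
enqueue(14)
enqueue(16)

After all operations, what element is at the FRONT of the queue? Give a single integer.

Answer: 14

Derivation:
enqueue(70): queue = [70]
dequeue(): queue = []
enqueue(34): queue = [34]
dequeue(): queue = []
enqueue(14): queue = [14]
enqueue(16): queue = [14, 16]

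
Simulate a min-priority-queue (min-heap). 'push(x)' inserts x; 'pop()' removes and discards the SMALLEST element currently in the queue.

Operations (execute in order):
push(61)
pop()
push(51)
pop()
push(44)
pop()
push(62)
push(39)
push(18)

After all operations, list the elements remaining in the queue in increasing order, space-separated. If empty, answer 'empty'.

Answer: 18 39 62

Derivation:
push(61): heap contents = [61]
pop() → 61: heap contents = []
push(51): heap contents = [51]
pop() → 51: heap contents = []
push(44): heap contents = [44]
pop() → 44: heap contents = []
push(62): heap contents = [62]
push(39): heap contents = [39, 62]
push(18): heap contents = [18, 39, 62]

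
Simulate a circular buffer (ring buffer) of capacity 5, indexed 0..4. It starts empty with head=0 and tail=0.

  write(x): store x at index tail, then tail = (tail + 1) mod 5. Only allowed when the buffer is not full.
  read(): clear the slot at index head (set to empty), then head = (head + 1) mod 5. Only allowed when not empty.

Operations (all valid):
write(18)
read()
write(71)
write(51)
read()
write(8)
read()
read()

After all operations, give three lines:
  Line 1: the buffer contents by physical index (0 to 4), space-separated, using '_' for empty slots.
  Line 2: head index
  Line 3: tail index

Answer: _ _ _ _ _
4
4

Derivation:
write(18): buf=[18 _ _ _ _], head=0, tail=1, size=1
read(): buf=[_ _ _ _ _], head=1, tail=1, size=0
write(71): buf=[_ 71 _ _ _], head=1, tail=2, size=1
write(51): buf=[_ 71 51 _ _], head=1, tail=3, size=2
read(): buf=[_ _ 51 _ _], head=2, tail=3, size=1
write(8): buf=[_ _ 51 8 _], head=2, tail=4, size=2
read(): buf=[_ _ _ 8 _], head=3, tail=4, size=1
read(): buf=[_ _ _ _ _], head=4, tail=4, size=0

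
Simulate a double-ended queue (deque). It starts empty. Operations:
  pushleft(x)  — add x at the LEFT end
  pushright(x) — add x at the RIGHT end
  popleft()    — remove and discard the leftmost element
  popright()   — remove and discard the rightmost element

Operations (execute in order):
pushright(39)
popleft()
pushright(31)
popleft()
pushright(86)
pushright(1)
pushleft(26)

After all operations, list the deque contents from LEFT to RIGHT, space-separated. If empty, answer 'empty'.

pushright(39): [39]
popleft(): []
pushright(31): [31]
popleft(): []
pushright(86): [86]
pushright(1): [86, 1]
pushleft(26): [26, 86, 1]

Answer: 26 86 1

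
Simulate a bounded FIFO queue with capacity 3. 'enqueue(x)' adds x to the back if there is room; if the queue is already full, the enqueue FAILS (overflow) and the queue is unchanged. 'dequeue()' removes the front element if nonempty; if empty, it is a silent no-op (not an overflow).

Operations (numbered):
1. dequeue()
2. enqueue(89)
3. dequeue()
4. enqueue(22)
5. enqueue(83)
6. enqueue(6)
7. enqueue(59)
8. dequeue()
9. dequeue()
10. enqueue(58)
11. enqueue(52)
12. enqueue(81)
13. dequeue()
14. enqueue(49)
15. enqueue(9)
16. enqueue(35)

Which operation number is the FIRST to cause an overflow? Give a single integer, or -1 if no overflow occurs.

Answer: 7

Derivation:
1. dequeue(): empty, no-op, size=0
2. enqueue(89): size=1
3. dequeue(): size=0
4. enqueue(22): size=1
5. enqueue(83): size=2
6. enqueue(6): size=3
7. enqueue(59): size=3=cap → OVERFLOW (fail)
8. dequeue(): size=2
9. dequeue(): size=1
10. enqueue(58): size=2
11. enqueue(52): size=3
12. enqueue(81): size=3=cap → OVERFLOW (fail)
13. dequeue(): size=2
14. enqueue(49): size=3
15. enqueue(9): size=3=cap → OVERFLOW (fail)
16. enqueue(35): size=3=cap → OVERFLOW (fail)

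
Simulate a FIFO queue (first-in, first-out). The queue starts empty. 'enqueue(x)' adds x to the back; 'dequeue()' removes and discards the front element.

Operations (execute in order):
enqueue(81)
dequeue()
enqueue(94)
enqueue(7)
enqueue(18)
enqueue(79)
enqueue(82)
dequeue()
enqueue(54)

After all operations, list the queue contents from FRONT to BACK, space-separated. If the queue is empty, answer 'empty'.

enqueue(81): [81]
dequeue(): []
enqueue(94): [94]
enqueue(7): [94, 7]
enqueue(18): [94, 7, 18]
enqueue(79): [94, 7, 18, 79]
enqueue(82): [94, 7, 18, 79, 82]
dequeue(): [7, 18, 79, 82]
enqueue(54): [7, 18, 79, 82, 54]

Answer: 7 18 79 82 54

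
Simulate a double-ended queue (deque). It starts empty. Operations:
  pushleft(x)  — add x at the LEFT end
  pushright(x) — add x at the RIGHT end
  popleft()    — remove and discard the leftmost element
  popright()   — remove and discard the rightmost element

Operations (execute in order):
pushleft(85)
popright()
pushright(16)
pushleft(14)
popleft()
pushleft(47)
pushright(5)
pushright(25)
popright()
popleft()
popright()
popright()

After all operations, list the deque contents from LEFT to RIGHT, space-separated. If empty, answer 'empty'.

pushleft(85): [85]
popright(): []
pushright(16): [16]
pushleft(14): [14, 16]
popleft(): [16]
pushleft(47): [47, 16]
pushright(5): [47, 16, 5]
pushright(25): [47, 16, 5, 25]
popright(): [47, 16, 5]
popleft(): [16, 5]
popright(): [16]
popright(): []

Answer: empty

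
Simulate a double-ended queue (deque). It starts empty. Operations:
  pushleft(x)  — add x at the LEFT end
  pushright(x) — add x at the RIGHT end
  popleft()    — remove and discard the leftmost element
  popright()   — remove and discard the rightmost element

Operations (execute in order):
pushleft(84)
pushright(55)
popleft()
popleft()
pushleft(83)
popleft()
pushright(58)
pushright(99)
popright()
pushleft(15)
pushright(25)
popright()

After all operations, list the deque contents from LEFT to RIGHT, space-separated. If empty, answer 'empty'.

Answer: 15 58

Derivation:
pushleft(84): [84]
pushright(55): [84, 55]
popleft(): [55]
popleft(): []
pushleft(83): [83]
popleft(): []
pushright(58): [58]
pushright(99): [58, 99]
popright(): [58]
pushleft(15): [15, 58]
pushright(25): [15, 58, 25]
popright(): [15, 58]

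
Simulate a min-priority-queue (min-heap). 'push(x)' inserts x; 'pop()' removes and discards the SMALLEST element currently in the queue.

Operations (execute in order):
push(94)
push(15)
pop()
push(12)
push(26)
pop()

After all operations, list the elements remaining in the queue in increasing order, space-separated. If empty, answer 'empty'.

push(94): heap contents = [94]
push(15): heap contents = [15, 94]
pop() → 15: heap contents = [94]
push(12): heap contents = [12, 94]
push(26): heap contents = [12, 26, 94]
pop() → 12: heap contents = [26, 94]

Answer: 26 94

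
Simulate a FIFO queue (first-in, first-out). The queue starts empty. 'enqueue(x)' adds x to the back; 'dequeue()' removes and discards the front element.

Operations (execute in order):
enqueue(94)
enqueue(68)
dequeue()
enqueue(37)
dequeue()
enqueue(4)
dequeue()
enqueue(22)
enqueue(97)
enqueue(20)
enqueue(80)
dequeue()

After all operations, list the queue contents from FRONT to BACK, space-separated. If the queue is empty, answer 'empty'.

Answer: 22 97 20 80

Derivation:
enqueue(94): [94]
enqueue(68): [94, 68]
dequeue(): [68]
enqueue(37): [68, 37]
dequeue(): [37]
enqueue(4): [37, 4]
dequeue(): [4]
enqueue(22): [4, 22]
enqueue(97): [4, 22, 97]
enqueue(20): [4, 22, 97, 20]
enqueue(80): [4, 22, 97, 20, 80]
dequeue(): [22, 97, 20, 80]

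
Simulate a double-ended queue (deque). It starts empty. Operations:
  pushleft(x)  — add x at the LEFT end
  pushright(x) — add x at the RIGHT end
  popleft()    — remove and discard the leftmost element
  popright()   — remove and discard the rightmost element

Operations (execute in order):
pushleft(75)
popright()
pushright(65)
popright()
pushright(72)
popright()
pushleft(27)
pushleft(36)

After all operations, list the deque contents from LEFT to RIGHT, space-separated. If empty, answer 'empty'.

Answer: 36 27

Derivation:
pushleft(75): [75]
popright(): []
pushright(65): [65]
popright(): []
pushright(72): [72]
popright(): []
pushleft(27): [27]
pushleft(36): [36, 27]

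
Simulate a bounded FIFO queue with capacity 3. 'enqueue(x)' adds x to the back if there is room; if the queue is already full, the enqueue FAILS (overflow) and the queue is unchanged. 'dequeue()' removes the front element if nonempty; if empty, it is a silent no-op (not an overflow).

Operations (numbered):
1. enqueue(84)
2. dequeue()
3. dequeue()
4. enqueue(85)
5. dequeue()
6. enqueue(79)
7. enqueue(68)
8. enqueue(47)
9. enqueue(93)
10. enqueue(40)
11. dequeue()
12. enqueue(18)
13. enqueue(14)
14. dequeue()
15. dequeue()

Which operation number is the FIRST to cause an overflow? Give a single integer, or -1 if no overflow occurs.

1. enqueue(84): size=1
2. dequeue(): size=0
3. dequeue(): empty, no-op, size=0
4. enqueue(85): size=1
5. dequeue(): size=0
6. enqueue(79): size=1
7. enqueue(68): size=2
8. enqueue(47): size=3
9. enqueue(93): size=3=cap → OVERFLOW (fail)
10. enqueue(40): size=3=cap → OVERFLOW (fail)
11. dequeue(): size=2
12. enqueue(18): size=3
13. enqueue(14): size=3=cap → OVERFLOW (fail)
14. dequeue(): size=2
15. dequeue(): size=1

Answer: 9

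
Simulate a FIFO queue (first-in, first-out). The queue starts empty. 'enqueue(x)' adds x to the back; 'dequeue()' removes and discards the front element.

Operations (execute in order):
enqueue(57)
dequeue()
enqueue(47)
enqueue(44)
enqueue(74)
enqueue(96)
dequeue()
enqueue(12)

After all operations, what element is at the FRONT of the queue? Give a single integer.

enqueue(57): queue = [57]
dequeue(): queue = []
enqueue(47): queue = [47]
enqueue(44): queue = [47, 44]
enqueue(74): queue = [47, 44, 74]
enqueue(96): queue = [47, 44, 74, 96]
dequeue(): queue = [44, 74, 96]
enqueue(12): queue = [44, 74, 96, 12]

Answer: 44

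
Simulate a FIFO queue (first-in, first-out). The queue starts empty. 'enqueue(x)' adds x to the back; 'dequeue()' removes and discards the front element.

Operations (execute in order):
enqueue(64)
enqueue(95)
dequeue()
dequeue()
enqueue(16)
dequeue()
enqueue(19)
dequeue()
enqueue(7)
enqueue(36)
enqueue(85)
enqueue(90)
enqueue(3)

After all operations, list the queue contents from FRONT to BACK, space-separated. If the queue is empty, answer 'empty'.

Answer: 7 36 85 90 3

Derivation:
enqueue(64): [64]
enqueue(95): [64, 95]
dequeue(): [95]
dequeue(): []
enqueue(16): [16]
dequeue(): []
enqueue(19): [19]
dequeue(): []
enqueue(7): [7]
enqueue(36): [7, 36]
enqueue(85): [7, 36, 85]
enqueue(90): [7, 36, 85, 90]
enqueue(3): [7, 36, 85, 90, 3]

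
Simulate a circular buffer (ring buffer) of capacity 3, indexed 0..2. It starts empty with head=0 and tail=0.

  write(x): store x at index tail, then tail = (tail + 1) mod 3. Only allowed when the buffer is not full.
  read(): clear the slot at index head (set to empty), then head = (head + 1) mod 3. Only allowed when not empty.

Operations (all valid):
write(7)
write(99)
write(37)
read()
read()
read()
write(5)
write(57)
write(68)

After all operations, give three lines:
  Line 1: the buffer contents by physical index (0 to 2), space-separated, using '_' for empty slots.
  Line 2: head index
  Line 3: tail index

Answer: 5 57 68
0
0

Derivation:
write(7): buf=[7 _ _], head=0, tail=1, size=1
write(99): buf=[7 99 _], head=0, tail=2, size=2
write(37): buf=[7 99 37], head=0, tail=0, size=3
read(): buf=[_ 99 37], head=1, tail=0, size=2
read(): buf=[_ _ 37], head=2, tail=0, size=1
read(): buf=[_ _ _], head=0, tail=0, size=0
write(5): buf=[5 _ _], head=0, tail=1, size=1
write(57): buf=[5 57 _], head=0, tail=2, size=2
write(68): buf=[5 57 68], head=0, tail=0, size=3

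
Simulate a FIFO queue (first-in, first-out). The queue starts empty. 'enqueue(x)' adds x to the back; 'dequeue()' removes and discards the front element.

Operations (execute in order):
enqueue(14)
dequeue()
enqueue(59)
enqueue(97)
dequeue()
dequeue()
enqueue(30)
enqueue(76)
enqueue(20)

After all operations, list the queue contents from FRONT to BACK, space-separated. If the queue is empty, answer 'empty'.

enqueue(14): [14]
dequeue(): []
enqueue(59): [59]
enqueue(97): [59, 97]
dequeue(): [97]
dequeue(): []
enqueue(30): [30]
enqueue(76): [30, 76]
enqueue(20): [30, 76, 20]

Answer: 30 76 20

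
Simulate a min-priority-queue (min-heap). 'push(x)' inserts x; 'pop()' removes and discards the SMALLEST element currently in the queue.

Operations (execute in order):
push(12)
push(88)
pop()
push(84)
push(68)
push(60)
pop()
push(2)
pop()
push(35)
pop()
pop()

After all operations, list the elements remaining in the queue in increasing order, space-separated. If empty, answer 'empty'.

Answer: 84 88

Derivation:
push(12): heap contents = [12]
push(88): heap contents = [12, 88]
pop() → 12: heap contents = [88]
push(84): heap contents = [84, 88]
push(68): heap contents = [68, 84, 88]
push(60): heap contents = [60, 68, 84, 88]
pop() → 60: heap contents = [68, 84, 88]
push(2): heap contents = [2, 68, 84, 88]
pop() → 2: heap contents = [68, 84, 88]
push(35): heap contents = [35, 68, 84, 88]
pop() → 35: heap contents = [68, 84, 88]
pop() → 68: heap contents = [84, 88]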